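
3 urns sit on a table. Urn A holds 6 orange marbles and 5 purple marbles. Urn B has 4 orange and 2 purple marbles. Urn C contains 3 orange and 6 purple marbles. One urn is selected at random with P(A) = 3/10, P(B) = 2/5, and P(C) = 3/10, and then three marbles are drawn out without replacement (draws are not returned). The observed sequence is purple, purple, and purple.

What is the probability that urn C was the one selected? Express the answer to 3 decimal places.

0.797

For each hypothesis, P(data | H) works out to: P(data | urn A) = (5/11)(4/10)(3/9) = 2/33; P(data | urn B) = (2/6)(1/5)(0/4) = 0; P(data | urn C) = (6/9)(5/8)(4/7) = 5/21.
Multiplying each by its prior: 3/10 · 2/33 = 1/55, 2/5 · 0 = 0, 3/10 · 5/21 = 1/14; summing to 69/770.
Therefore the posterior P(urn C | data) = (1/14) / (69/770) = 55/69.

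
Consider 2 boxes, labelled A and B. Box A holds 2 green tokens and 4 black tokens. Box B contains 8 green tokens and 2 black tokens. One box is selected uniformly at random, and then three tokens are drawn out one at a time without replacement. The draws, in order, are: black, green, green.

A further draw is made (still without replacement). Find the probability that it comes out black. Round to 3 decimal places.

0.400

For each hypothesis, P(data | H) works out to: P(data | box A) = (4/6)(2/5)(1/4) = 1/15; P(data | box B) = (2/10)(8/9)(7/8) = 7/45.
The prior-weighted likelihoods are 1/2 · 1/15 = 1/30, 1/2 · 7/45 = 7/90; these sum to 1/9.
Normalising, the posterior is P(box A | data) = 3/10, P(box B | data) = 7/10.
Averaging over the posterior, P(black next | data) = (1)(3/10) + (1/7)(7/10) = 2/5.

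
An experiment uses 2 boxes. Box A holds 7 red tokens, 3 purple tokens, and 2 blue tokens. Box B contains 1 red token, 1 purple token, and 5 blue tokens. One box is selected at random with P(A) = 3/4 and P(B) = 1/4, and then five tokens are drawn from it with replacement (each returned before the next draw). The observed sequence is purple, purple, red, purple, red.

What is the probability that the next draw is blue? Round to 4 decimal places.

Compute the likelihood of the observed sequence for each case: P(data | box A) = (3/12)(3/12)(7/12)(3/12)(7/12) = 0.0053168; P(data | box B) = (1/7)(1/7)(1/7)(1/7)(1/7) = 5.9499e-05.
Multiplying each by its prior: 3/4 · 0.0053168 = 0.0039876, 1/4 · 5.9499e-05 = 1.4875e-05; summing to 0.0040025.
Normalising, the posterior is P(box A | data) = 0.99628, P(box B | data) = 0.0037164.
So P(blue next | data) = Σ P(blue next | H) P(H | data) = (1/6)(0.99628) + (5/7)(0.0037164) = 0.1687.

0.1687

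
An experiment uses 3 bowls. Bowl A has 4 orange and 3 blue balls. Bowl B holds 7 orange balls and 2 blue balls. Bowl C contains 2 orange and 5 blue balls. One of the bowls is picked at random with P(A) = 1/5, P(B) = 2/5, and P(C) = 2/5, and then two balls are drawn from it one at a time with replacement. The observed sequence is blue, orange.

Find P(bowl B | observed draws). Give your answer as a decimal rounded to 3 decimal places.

For each hypothesis, P(data | H) works out to: P(data | bowl A) = (3/7)(4/7) = 0.2449; P(data | bowl B) = (2/9)(7/9) = 0.17284; P(data | bowl C) = (5/7)(2/7) = 0.20408.
Multiplying each by its prior: 1/5 · 0.2449 = 0.04898, 2/5 · 0.17284 = 0.069136, 2/5 · 0.20408 = 0.081633; summing to 0.19975.
By Bayes' rule, P(bowl B | data) = (0.069136) / (0.19975) = 0.34612.

0.346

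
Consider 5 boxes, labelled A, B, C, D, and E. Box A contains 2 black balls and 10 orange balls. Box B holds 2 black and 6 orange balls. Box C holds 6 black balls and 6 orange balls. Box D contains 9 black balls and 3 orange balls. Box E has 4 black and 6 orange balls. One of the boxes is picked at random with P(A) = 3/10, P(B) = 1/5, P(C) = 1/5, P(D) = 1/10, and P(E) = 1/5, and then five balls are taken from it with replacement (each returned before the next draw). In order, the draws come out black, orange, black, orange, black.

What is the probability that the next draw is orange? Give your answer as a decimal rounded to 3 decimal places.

Compute the likelihood of the observed sequence for each case: P(data | box A) = (2/12)(10/12)(2/12)(10/12)(2/12) = 0.003215; P(data | box B) = (2/8)(6/8)(2/8)(6/8)(2/8) = 0.0087891; P(data | box C) = (6/12)(6/12)(6/12)(6/12)(6/12) = 0.03125; P(data | box D) = (9/12)(3/12)(9/12)(3/12)(9/12) = 0.026367; P(data | box E) = (4/10)(6/10)(4/10)(6/10)(4/10) = 0.02304.
Multiplying each by its prior: 3/10 · 0.003215 = 0.00096451, 1/5 · 0.0087891 = 0.0017578, 1/5 · 0.03125 = 0.00625, 1/10 · 0.026367 = 0.0026367, 1/5 · 0.02304 = 0.004608; summing to 0.016217.
Dividing through by the total gives posterior P(box A | data) = 0.059475, P(box B | data) = 0.10839, P(box C | data) = 0.3854, P(box D | data) = 0.16259, P(box E | data) = 0.28415.
The predictive probability is P(orange next | data) = (5/6)(0.059475) + (3/4)(0.10839) + (1/2)(0.3854) + (1/4)(0.16259) + (3/5)(0.28415) = 0.53469.

0.535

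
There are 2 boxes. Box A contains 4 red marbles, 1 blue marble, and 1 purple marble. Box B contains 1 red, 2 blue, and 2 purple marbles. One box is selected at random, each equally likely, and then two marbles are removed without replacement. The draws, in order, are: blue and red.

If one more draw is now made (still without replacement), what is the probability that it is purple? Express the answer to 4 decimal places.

For each hypothesis, P(data | H) works out to: P(data | box A) = (1/6)(4/5) = 2/15; P(data | box B) = (2/5)(1/4) = 1/10.
Multiplying each by its prior: 1/2 · 2/15 = 1/15, 1/2 · 1/10 = 1/20; with total 7/60.
Dividing through by the total gives posterior P(box A | data) = 4/7, P(box B | data) = 3/7.
So P(purple next | data) = Σ P(purple next | H) P(H | data) = (1/4)(4/7) + (2/3)(3/7) = 3/7.

0.4286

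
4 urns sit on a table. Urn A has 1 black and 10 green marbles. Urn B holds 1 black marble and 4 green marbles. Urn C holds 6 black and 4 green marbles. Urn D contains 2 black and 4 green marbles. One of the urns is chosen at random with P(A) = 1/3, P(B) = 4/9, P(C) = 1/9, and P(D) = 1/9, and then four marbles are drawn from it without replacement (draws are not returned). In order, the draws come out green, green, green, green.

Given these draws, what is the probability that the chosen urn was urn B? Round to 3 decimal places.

For each hypothesis, P(data | H) works out to: P(data | urn A) = (10/11)(9/10)(8/9)(7/8) = 0.63636; P(data | urn B) = (4/5)(3/4)(2/3)(1/2) = 0.2; P(data | urn C) = (4/10)(3/9)(2/8)(1/7) = 0.0047619; P(data | urn D) = (4/6)(3/5)(2/4)(1/3) = 0.066667.
Weighting by the prior gives 1/3 · 0.63636 = 0.21212, 4/9 · 0.2 = 0.088889, 1/9 · 0.0047619 = 0.0005291, 1/9 · 0.066667 = 0.0074074; with total 0.30895.
So P(urn B | data) = (0.088889) / (0.30895) = 0.28772.

0.288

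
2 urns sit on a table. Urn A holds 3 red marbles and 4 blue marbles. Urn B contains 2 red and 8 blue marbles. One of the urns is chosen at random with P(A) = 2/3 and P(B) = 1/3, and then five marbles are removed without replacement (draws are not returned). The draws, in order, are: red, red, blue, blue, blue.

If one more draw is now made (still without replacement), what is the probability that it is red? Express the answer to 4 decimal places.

0.4186

The likelihood of the observed sequence under each hypothesis: P(data | urn A) = (3/7)(2/6)(4/5)(3/4)(2/3) = 2/35; P(data | urn B) = (2/10)(1/9)(8/8)(7/7)(6/6) = 1/45.
The prior-weighted likelihoods are 2/3 · 2/35 = 4/105, 1/3 · 1/45 = 1/135; these sum to 43/945.
Dividing through by the total gives posterior P(urn A | data) = 36/43, P(urn B | data) = 7/43.
So P(red next | data) = Σ P(red next | H) P(H | data) = (1/2)(36/43) + (0)(7/43) = 18/43.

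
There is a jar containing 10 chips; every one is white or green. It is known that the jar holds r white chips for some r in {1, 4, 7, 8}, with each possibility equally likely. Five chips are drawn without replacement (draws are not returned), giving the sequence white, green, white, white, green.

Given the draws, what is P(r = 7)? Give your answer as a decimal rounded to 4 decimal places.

0.4751

Under each hypothesis, the probability of the observed sequence is: P(data | r = 1) = (1/10)(9/9)(0/8) = 0; P(data | r = 4) = (4/10)(6/9)(3/8)(2/7)(5/6) = 0.02381; P(data | r = 7) = (7/10)(3/9)(6/8)(5/7)(2/6) = 0.041667; P(data | r = 8) = (8/10)(2/9)(7/8)(6/7)(1/6) = 0.022222.
Multiplying each by its prior: 1/4 · 0 = 0, 1/4 · 0.02381 = 0.0059524, 1/4 · 0.041667 = 0.010417, 1/4 · 0.022222 = 0.0055556; these sum to 0.021925.
So P(r = 7 | data) = (0.010417) / (0.021925) = 0.47511.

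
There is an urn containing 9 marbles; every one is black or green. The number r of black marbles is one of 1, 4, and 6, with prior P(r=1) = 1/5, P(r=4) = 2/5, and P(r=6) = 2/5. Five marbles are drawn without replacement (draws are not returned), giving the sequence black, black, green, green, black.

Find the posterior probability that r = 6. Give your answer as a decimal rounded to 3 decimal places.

Compute the likelihood of the observed sequence for each case: P(data | r = 1) = (1/9)(0/8) = 0; P(data | r = 4) = (4/9)(3/8)(5/7)(4/6)(2/5) = 2/63; P(data | r = 6) = (6/9)(5/8)(3/7)(2/6)(4/5) = 1/21.
The prior-weighted likelihoods are 1/5 · 0 = 0, 2/5 · 2/63 = 4/315, 2/5 · 1/21 = 2/105; summing to 2/63.
Therefore the posterior P(r = 6 | data) = (2/105) / (2/63) = 3/5.

0.600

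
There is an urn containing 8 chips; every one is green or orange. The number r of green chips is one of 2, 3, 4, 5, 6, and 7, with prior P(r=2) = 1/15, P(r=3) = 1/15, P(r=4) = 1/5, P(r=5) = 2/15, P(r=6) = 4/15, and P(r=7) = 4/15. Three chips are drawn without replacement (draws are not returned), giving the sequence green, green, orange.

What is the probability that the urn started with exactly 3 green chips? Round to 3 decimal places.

0.042

Compute the likelihood of the observed sequence for each case: P(data | r = 2) = (2/8)(1/7)(6/6) = 1/28; P(data | r = 3) = (3/8)(2/7)(5/6) = 5/56; P(data | r = 4) = (4/8)(3/7)(4/6) = 1/7; P(data | r = 5) = (5/8)(4/7)(3/6) = 5/28; P(data | r = 6) = (6/8)(5/7)(2/6) = 5/28; P(data | r = 7) = (7/8)(6/7)(1/6) = 1/8.
Weighting by the prior gives 1/15 · 1/28 = 1/420, 1/15 · 5/56 = 1/168, 1/5 · 1/7 = 1/35, 2/15 · 5/28 = 1/42, 4/15 · 5/28 = 1/21, 4/15 · 1/8 = 1/30; these sum to 17/120.
By Bayes' rule, P(r = 3 | data) = (1/168) / (17/120) = 5/119.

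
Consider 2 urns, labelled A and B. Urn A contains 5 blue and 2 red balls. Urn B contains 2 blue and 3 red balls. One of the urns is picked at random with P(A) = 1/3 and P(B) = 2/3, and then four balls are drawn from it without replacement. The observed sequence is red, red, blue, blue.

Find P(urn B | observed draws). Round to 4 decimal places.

0.8077

The likelihood of the observed sequence under each hypothesis: P(data | urn A) = (2/7)(1/6)(5/5)(4/4) = 1/21; P(data | urn B) = (3/5)(2/4)(2/3)(1/2) = 1/10.
Weighting by the prior gives 1/3 · 1/21 = 1/63, 2/3 · 1/10 = 1/15; these sum to 26/315.
Therefore the posterior P(urn B | data) = (1/15) / (26/315) = 21/26.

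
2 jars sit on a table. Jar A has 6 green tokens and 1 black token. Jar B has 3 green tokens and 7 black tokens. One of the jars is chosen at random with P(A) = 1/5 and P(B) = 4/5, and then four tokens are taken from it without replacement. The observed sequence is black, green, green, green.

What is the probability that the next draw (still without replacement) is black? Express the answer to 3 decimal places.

For each hypothesis, P(data | H) works out to: P(data | jar A) = (1/7)(6/6)(5/5)(4/4) = 0.14286; P(data | jar B) = (7/10)(3/9)(2/8)(1/7) = 0.0083333.
Weighting by the prior gives 1/5 · 0.14286 = 0.028571, 4/5 · 0.0083333 = 0.0066667; summing to 0.035238.
The posterior is then P(jar A | data) = 0.81081, P(jar B | data) = 0.18919.
Averaging over the posterior, P(black next | data) = (0)(0.81081) + (1)(0.18919) = 0.18919.

0.189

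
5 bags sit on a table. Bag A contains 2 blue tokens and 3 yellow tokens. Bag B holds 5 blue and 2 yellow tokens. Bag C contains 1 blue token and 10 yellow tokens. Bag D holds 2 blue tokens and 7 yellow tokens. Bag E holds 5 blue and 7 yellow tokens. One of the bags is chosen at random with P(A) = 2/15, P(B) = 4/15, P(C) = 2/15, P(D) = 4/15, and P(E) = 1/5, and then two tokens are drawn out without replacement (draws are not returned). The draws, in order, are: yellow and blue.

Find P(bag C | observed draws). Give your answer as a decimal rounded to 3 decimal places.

0.055

Compute the likelihood of the observed sequence for each case: P(data | bag A) = (3/5)(2/4) = 0.3; P(data | bag B) = (2/7)(5/6) = 0.2381; P(data | bag C) = (10/11)(1/10) = 0.090909; P(data | bag D) = (7/9)(2/8) = 0.19444; P(data | bag E) = (7/12)(5/11) = 0.26515.
Multiplying each by its prior: 2/15 · 0.3 = 0.04, 4/15 · 0.2381 = 0.063492, 2/15 · 0.090909 = 0.012121, 4/15 · 0.19444 = 0.051852, 1/5 · 0.26515 = 0.05303; summing to 0.2205.
Therefore the posterior P(bag C | data) = (0.012121) / (0.2205) = 0.054973.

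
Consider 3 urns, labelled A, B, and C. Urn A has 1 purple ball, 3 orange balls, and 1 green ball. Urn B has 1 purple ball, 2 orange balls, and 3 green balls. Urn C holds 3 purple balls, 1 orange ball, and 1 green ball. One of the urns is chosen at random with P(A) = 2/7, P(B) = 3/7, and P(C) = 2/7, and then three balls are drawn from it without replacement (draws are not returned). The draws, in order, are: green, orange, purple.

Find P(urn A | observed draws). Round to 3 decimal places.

0.286

For each hypothesis, P(data | H) works out to: P(data | urn A) = (1/5)(3/4)(1/3) = 1/20; P(data | urn B) = (3/6)(2/5)(1/4) = 1/20; P(data | urn C) = (1/5)(1/4)(3/3) = 1/20.
The prior-weighted likelihoods are 2/7 · 1/20 = 1/70, 3/7 · 1/20 = 3/140, 2/7 · 1/20 = 1/70; with total 1/20.
So P(urn A | data) = (1/70) / (1/20) = 2/7.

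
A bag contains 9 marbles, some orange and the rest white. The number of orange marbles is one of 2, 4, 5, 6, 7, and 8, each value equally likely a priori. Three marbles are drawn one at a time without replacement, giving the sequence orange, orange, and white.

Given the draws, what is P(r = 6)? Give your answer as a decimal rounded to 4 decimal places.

0.2344

Compute the likelihood of the observed sequence for each case: P(data | r = 2) = (2/9)(1/8)(7/7) = 1/36; P(data | r = 4) = (4/9)(3/8)(5/7) = 5/42; P(data | r = 5) = (5/9)(4/8)(4/7) = 10/63; P(data | r = 6) = (6/9)(5/8)(3/7) = 5/28; P(data | r = 7) = (7/9)(6/8)(2/7) = 1/6; P(data | r = 8) = (8/9)(7/8)(1/7) = 1/9.
The prior-weighted likelihoods are 1/6 · 1/36 = 1/216, 1/6 · 5/42 = 5/252, 1/6 · 10/63 = 5/189, 1/6 · 5/28 = 5/168, 1/6 · 1/6 = 1/36, 1/6 · 1/9 = 1/54; these sum to 8/63.
Hence P(r = 6 | data) = (5/168) / (8/63) = 15/64.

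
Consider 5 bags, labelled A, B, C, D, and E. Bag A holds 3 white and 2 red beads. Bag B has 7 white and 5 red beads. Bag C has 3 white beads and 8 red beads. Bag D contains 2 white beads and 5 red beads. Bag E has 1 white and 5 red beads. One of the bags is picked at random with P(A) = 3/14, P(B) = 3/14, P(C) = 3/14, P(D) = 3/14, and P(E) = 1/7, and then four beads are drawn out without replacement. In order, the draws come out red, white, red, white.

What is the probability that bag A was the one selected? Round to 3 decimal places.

Compute the likelihood of the observed sequence for each case: P(data | bag A) = (2/5)(3/4)(1/3)(2/2) = 0.1; P(data | bag B) = (5/12)(7/11)(4/10)(6/9) = 0.070707; P(data | bag C) = (8/11)(3/10)(7/9)(2/8) = 0.042424; P(data | bag D) = (5/7)(2/6)(4/5)(1/4) = 0.047619; P(data | bag E) = (5/6)(1/5)(4/4)(0/3) = 0.
Weighting by the prior gives 3/14 · 0.1 = 0.021429, 3/14 · 0.070707 = 0.015152, 3/14 · 0.042424 = 0.0090909, 3/14 · 0.047619 = 0.010204, 1/7 · 0 = 0; summing to 0.055875.
So P(bag A | data) = (0.021429) / (0.055875) = 0.38351.

0.384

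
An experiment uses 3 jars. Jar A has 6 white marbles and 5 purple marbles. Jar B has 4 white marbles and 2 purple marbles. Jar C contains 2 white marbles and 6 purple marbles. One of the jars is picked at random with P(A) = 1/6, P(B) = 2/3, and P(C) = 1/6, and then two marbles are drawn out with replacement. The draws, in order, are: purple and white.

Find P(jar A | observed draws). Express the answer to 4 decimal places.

0.1872

The likelihood of the observed sequence under each hypothesis: P(data | jar A) = (5/11)(6/11) = 0.24793; P(data | jar B) = (2/6)(4/6) = 0.22222; P(data | jar C) = (6/8)(2/8) = 0.1875.
Weighting by the prior gives 1/6 · 0.24793 = 0.041322, 2/3 · 0.22222 = 0.14815, 1/6 · 0.1875 = 0.03125; summing to 0.22072.
So P(jar A | data) = (0.041322) / (0.22072) = 0.18722.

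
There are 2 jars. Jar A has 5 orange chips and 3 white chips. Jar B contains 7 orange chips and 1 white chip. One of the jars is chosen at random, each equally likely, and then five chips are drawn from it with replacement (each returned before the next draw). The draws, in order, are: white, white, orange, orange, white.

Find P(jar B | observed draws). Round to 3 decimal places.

Under each hypothesis, the probability of the observed sequence is: P(data | jar A) = (3/8)(3/8)(5/8)(5/8)(3/8) = 0.020599; P(data | jar B) = (1/8)(1/8)(7/8)(7/8)(1/8) = 0.0014954.
The prior-weighted likelihoods are 1/2 · 0.020599 = 0.0103, 1/2 · 0.0014954 = 0.00074768; these sum to 0.011047.
By Bayes' rule, P(jar B | data) = (0.00074768) / (0.011047) = 0.06768.

0.068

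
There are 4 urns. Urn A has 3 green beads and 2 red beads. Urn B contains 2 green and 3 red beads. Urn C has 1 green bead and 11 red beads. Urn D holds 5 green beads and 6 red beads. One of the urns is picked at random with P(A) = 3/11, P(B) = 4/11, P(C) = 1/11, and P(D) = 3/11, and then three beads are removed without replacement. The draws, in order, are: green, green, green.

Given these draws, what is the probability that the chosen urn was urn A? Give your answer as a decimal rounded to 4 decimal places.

0.6226

The likelihood of the observed sequence under each hypothesis: P(data | urn A) = (3/5)(2/4)(1/3) = 0.1; P(data | urn B) = (2/5)(1/4)(0/3) = 0; P(data | urn C) = (1/12)(0/11) = 0; P(data | urn D) = (5/11)(4/10)(3/9) = 0.060606.
Multiplying each by its prior: 3/11 · 0.1 = 0.027273, 4/11 · 0 = 0, 1/11 · 0 = 0, 3/11 · 0.060606 = 0.016529; summing to 0.043802.
Therefore the posterior P(urn A | data) = (0.027273) / (0.043802) = 0.62264.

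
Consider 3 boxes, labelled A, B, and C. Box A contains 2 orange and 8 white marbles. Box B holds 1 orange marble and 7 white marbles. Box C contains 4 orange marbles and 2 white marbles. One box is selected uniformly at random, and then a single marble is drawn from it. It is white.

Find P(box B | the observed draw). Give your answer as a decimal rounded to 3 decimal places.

0.436

The likelihood of this draw under each hypothesis: P(data | box A) = (8/10) = 4/5; P(data | box B) = (7/8) = 7/8; P(data | box C) = (2/6) = 1/3.
Weighting by the prior gives 1/3 · 4/5 = 4/15, 1/3 · 7/8 = 7/24, 1/3 · 1/3 = 1/9; these sum to 241/360.
By Bayes' rule, P(box B | data) = (7/24) / (241/360) = 105/241.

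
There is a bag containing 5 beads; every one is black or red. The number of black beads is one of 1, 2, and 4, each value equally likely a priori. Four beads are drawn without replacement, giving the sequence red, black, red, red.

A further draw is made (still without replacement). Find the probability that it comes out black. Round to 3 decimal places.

0.333

The likelihood of the observed sequence under each hypothesis: P(data | r = 1) = (4/5)(1/4)(3/3)(2/2) = 1/5; P(data | r = 2) = (3/5)(2/4)(2/3)(1/2) = 1/10; P(data | r = 4) = (1/5)(4/4)(0/3) = 0.
Weighting by the prior gives 1/3 · 1/5 = 1/15, 1/3 · 1/10 = 1/30, 1/3 · 0 = 0; these sum to 1/10.
The posterior is then P(r = 1 | data) = 2/3, P(r = 2 | data) = 1/3, P(r = 4 | data) = 0.
Averaging over the posterior, P(black next | data) = (0)(2/3) + (1)(1/3) = 1/3.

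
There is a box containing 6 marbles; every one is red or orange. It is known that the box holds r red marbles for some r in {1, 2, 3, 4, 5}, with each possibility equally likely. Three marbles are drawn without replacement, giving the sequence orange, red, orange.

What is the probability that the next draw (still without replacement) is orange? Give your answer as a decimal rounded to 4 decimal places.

0.6000

Compute the likelihood of the observed sequence for each case: P(data | r = 1) = (5/6)(1/5)(4/4) = 1/6; P(data | r = 2) = (4/6)(2/5)(3/4) = 1/5; P(data | r = 3) = (3/6)(3/5)(2/4) = 3/20; P(data | r = 4) = (2/6)(4/5)(1/4) = 1/15; P(data | r = 5) = (1/6)(5/5)(0/4) = 0.
Multiplying each by its prior: 1/5 · 1/6 = 1/30, 1/5 · 1/5 = 1/25, 1/5 · 3/20 = 3/100, 1/5 · 1/15 = 1/75, 1/5 · 0 = 0; with total 7/60.
Normalising, the posterior is P(r = 1 | data) = 2/7, P(r = 2 | data) = 12/35, P(r = 3 | data) = 9/35, P(r = 4 | data) = 4/35, P(r = 5 | data) = 0.
Averaging over the posterior, P(orange next | data) = (1)(2/7) + (2/3)(12/35) + (1/3)(9/35) + (0)(4/35) = 3/5.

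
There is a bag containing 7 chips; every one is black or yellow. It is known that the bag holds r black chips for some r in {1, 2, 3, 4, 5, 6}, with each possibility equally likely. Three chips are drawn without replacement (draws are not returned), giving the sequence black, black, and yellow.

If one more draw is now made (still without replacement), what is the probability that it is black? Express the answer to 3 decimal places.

0.600

Compute the likelihood of the observed sequence for each case: P(data | r = 1) = (1/7)(0/6) = 0; P(data | r = 2) = (2/7)(1/6)(5/5) = 1/21; P(data | r = 3) = (3/7)(2/6)(4/5) = 4/35; P(data | r = 4) = (4/7)(3/6)(3/5) = 6/35; P(data | r = 5) = (5/7)(4/6)(2/5) = 4/21; P(data | r = 6) = (6/7)(5/6)(1/5) = 1/7.
Multiplying each by its prior: 1/6 · 0 = 0, 1/6 · 1/21 = 1/126, 1/6 · 4/35 = 2/105, 1/6 · 6/35 = 1/35, 1/6 · 4/21 = 2/63, 1/6 · 1/7 = 1/42; with total 1/9.
Dividing through by the total gives posterior P(r = 1 | data) = 0, P(r = 2 | data) = 1/14, P(r = 3 | data) = 6/35, P(r = 4 | data) = 9/35, P(r = 5 | data) = 2/7, P(r = 6 | data) = 3/14.
Averaging over the posterior, P(black next | data) = (0)(1/14) + (1/4)(6/35) + (1/2)(9/35) + (3/4)(2/7) + (1)(3/14) = 3/5.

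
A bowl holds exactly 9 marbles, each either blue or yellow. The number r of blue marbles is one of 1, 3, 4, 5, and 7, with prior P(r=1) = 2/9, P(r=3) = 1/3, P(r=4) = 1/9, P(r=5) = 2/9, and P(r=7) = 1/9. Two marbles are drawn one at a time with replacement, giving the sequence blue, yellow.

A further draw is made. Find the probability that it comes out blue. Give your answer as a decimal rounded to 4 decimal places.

0.4290

Under each hypothesis, the probability of the observed sequence is: P(data | r = 1) = (1/9)(8/9) = 8/81; P(data | r = 3) = (3/9)(6/9) = 2/9; P(data | r = 4) = (4/9)(5/9) = 20/81; P(data | r = 5) = (5/9)(4/9) = 20/81; P(data | r = 7) = (7/9)(2/9) = 14/81.
The prior-weighted likelihoods are 2/9 · 8/81 = 16/729, 1/3 · 2/9 = 2/27, 1/9 · 20/81 = 20/729, 2/9 · 20/81 = 40/729, 1/9 · 14/81 = 14/729; these sum to 16/81.
The posterior is then P(r = 1 | data) = 1/9, P(r = 3 | data) = 3/8, P(r = 4 | data) = 5/36, P(r = 5 | data) = 5/18, P(r = 7 | data) = 7/72.
So P(blue next | data) = Σ P(blue next | H) P(H | data) = (1/9)(1/9) + (1/3)(3/8) + (4/9)(5/36) + (5/9)(5/18) + (7/9)(7/72) = 139/324.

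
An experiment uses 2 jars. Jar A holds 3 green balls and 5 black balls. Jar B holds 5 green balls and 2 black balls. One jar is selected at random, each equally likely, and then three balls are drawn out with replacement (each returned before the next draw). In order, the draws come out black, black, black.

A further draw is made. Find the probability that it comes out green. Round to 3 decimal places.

0.405

Compute the likelihood of the observed sequence for each case: P(data | jar A) = (5/8)(5/8)(5/8) = 0.24414; P(data | jar B) = (2/7)(2/7)(2/7) = 0.023324.
Weighting by the prior gives 1/2 · 0.24414 = 0.12207, 1/2 · 0.023324 = 0.011662; these sum to 0.13373.
The posterior is then P(jar A | data) = 0.9128, P(jar B | data) = 0.087203.
The predictive probability is P(green next | data) = (3/8)(0.9128) + (5/7)(0.087203) = 0.40459.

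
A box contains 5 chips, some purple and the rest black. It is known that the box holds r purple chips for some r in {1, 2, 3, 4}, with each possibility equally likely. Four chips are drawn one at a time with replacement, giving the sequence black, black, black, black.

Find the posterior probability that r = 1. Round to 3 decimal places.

Under each hypothesis, the probability of the observed sequence is: P(data | r = 1) = (4/5)(4/5)(4/5)(4/5) = 0.4096; P(data | r = 2) = (3/5)(3/5)(3/5)(3/5) = 0.1296; P(data | r = 3) = (2/5)(2/5)(2/5)(2/5) = 0.0256; P(data | r = 4) = (1/5)(1/5)(1/5)(1/5) = 0.0016.
Multiplying each by its prior: 1/4 · 0.4096 = 0.1024, 1/4 · 0.1296 = 0.0324, 1/4 · 0.0256 = 0.0064, 1/4 · 0.0016 = 0.0004; with total 0.1416.
So P(r = 1 | data) = (0.1024) / (0.1416) = 0.72316.

0.723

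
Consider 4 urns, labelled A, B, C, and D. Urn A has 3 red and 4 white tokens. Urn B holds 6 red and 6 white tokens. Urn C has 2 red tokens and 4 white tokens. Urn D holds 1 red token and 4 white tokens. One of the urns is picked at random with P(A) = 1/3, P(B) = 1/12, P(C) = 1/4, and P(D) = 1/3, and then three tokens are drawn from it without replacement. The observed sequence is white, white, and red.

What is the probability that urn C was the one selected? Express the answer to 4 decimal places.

The likelihood of the observed sequence under each hypothesis: P(data | urn A) = (4/7)(3/6)(3/5) = 0.17143; P(data | urn B) = (6/12)(5/11)(6/10) = 0.13636; P(data | urn C) = (4/6)(3/5)(2/4) = 0.2; P(data | urn D) = (4/5)(3/4)(1/3) = 0.2.
Multiplying each by its prior: 1/3 · 0.17143 = 0.057143, 1/12 · 0.13636 = 0.011364, 1/4 · 0.2 = 0.05, 1/3 · 0.2 = 0.066667; with total 0.18517.
Hence P(urn C | data) = (0.05) / (0.18517) = 0.27002.

0.2700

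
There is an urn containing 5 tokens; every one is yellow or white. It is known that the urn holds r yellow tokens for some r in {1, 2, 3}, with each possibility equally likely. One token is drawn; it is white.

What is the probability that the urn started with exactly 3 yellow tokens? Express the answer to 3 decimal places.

Under each hypothesis, the probability of this draw is: P(data | r = 1) = (4/5) = 4/5; P(data | r = 2) = (3/5) = 3/5; P(data | r = 3) = (2/5) = 2/5.
Weighting by the prior gives 1/3 · 4/5 = 4/15, 1/3 · 3/5 = 1/5, 1/3 · 2/5 = 2/15; summing to 3/5.
Hence P(r = 3 | data) = (2/15) / (3/5) = 2/9.

0.222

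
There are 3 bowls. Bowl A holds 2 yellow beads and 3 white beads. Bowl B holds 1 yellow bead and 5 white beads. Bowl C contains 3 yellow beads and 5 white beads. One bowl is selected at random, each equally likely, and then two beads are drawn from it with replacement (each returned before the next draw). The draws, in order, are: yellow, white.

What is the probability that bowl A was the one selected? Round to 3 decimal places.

Under each hypothesis, the probability of the observed sequence is: P(data | bowl A) = (2/5)(3/5) = 0.24; P(data | bowl B) = (1/6)(5/6) = 0.13889; P(data | bowl C) = (3/8)(5/8) = 0.23438.
Weighting by the prior gives 1/3 · 0.24 = 0.08, 1/3 · 0.13889 = 0.046296, 1/3 · 0.23438 = 0.078125; with total 0.20442.
So P(bowl A | data) = (0.08) / (0.20442) = 0.39135.

0.391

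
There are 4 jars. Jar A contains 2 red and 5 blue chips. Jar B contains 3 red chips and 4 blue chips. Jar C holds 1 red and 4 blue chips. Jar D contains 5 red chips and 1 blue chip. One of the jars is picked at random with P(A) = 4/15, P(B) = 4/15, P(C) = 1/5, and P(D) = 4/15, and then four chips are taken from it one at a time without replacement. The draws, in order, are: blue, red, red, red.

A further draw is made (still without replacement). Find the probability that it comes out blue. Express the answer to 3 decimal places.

Compute the likelihood of the observed sequence for each case: P(data | jar A) = (5/7)(2/6)(1/5)(0/4) = 0; P(data | jar B) = (4/7)(3/6)(2/5)(1/4) = 0.028571; P(data | jar C) = (4/5)(1/4)(0/3) = 0; P(data | jar D) = (1/6)(5/5)(4/4)(3/3) = 0.16667.
Weighting by the prior gives 4/15 · 0 = 0, 4/15 · 0.028571 = 0.007619, 1/5 · 0 = 0, 4/15 · 0.16667 = 0.044444; with total 0.052063.
The posterior is then P(jar A | data) = 0, P(jar B | data) = 0.14634, P(jar C | data) = 0, P(jar D | data) = 0.85366.
The predictive probability is P(blue next | data) = (1)(0.14634) + (0)(0.85366) = 0.14634.

0.146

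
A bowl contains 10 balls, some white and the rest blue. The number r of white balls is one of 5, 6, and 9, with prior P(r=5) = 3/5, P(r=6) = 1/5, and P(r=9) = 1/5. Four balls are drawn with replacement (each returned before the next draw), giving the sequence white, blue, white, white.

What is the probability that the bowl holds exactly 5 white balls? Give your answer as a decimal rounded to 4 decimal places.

The likelihood of the observed sequence under each hypothesis: P(data | r = 5) = (5/10)(5/10)(5/10)(5/10) = 0.0625; P(data | r = 6) = (6/10)(4/10)(6/10)(6/10) = 0.0864; P(data | r = 9) = (9/10)(1/10)(9/10)(9/10) = 0.0729.
Multiplying each by its prior: 3/5 · 0.0625 = 0.0375, 1/5 · 0.0864 = 0.01728, 1/5 · 0.0729 = 0.01458; these sum to 0.06936.
So P(r = 5 | data) = (0.0375) / (0.06936) = 0.54066.

0.5407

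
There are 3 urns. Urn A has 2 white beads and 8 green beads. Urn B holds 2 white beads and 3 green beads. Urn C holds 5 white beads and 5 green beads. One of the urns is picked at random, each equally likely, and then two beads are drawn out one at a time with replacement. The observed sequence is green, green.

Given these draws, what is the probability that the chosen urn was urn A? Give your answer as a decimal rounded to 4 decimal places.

0.5120

For each hypothesis, P(data | H) works out to: P(data | urn A) = (8/10)(8/10) = 16/25; P(data | urn B) = (3/5)(3/5) = 9/25; P(data | urn C) = (5/10)(5/10) = 1/4.
The prior-weighted likelihoods are 1/3 · 16/25 = 16/75, 1/3 · 9/25 = 3/25, 1/3 · 1/4 = 1/12; with total 5/12.
Hence P(urn A | data) = (16/75) / (5/12) = 64/125.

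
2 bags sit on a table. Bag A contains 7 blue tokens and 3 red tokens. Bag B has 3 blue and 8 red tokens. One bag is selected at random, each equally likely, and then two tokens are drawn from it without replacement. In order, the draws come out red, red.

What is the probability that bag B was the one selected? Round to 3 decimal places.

0.884

Compute the likelihood of the observed sequence for each case: P(data | bag A) = (3/10)(2/9) = 1/15; P(data | bag B) = (8/11)(7/10) = 28/55.
Multiplying each by its prior: 1/2 · 1/15 = 1/30, 1/2 · 28/55 = 14/55; summing to 19/66.
Hence P(bag B | data) = (14/55) / (19/66) = 84/95.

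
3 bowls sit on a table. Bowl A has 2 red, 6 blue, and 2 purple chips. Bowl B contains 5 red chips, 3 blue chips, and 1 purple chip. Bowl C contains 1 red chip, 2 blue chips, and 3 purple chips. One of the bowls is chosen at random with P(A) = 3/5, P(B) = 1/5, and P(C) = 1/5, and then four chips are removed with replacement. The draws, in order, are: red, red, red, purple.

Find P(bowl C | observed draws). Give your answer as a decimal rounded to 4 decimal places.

The likelihood of the observed sequence under each hypothesis: P(data | bowl A) = (2/10)(2/10)(2/10)(2/10) = 0.0016; P(data | bowl B) = (5/9)(5/9)(5/9)(1/9) = 0.019052; P(data | bowl C) = (1/6)(1/6)(1/6)(3/6) = 0.0023148.
Multiplying each by its prior: 3/5 · 0.0016 = 0.00096, 1/5 · 0.019052 = 0.0038104, 1/5 · 0.0023148 = 0.00046296; these sum to 0.0052334.
Therefore the posterior P(bowl C | data) = (0.00046296) / (0.0052334) = 0.088464.

0.0885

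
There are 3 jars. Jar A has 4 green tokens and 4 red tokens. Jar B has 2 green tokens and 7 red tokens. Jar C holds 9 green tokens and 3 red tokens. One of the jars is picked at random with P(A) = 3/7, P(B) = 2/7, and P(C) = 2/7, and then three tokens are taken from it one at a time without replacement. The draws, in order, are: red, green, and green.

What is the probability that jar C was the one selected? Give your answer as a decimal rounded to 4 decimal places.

0.4033

Compute the likelihood of the observed sequence for each case: P(data | jar A) = (4/8)(4/7)(3/6) = 0.14286; P(data | jar B) = (7/9)(2/8)(1/7) = 0.027778; P(data | jar C) = (3/12)(9/11)(8/10) = 0.16364.
Multiplying each by its prior: 3/7 · 0.14286 = 0.061224, 2/7 · 0.027778 = 0.0079365, 2/7 · 0.16364 = 0.046753; summing to 0.11591.
By Bayes' rule, P(jar C | data) = (0.046753) / (0.11591) = 0.40334.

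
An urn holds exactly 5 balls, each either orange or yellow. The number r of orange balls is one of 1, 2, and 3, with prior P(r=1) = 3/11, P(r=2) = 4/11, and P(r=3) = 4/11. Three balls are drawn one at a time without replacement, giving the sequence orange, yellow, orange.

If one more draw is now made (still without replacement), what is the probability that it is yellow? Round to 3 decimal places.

The likelihood of the observed sequence under each hypothesis: P(data | r = 1) = (1/5)(4/4)(0/3) = 0; P(data | r = 2) = (2/5)(3/4)(1/3) = 1/10; P(data | r = 3) = (3/5)(2/4)(2/3) = 1/5.
Multiplying each by its prior: 3/11 · 0 = 0, 4/11 · 1/10 = 2/55, 4/11 · 1/5 = 4/55; with total 6/55.
The posterior is then P(r = 1 | data) = 0, P(r = 2 | data) = 1/3, P(r = 3 | data) = 2/3.
So P(yellow next | data) = Σ P(yellow next | H) P(H | data) = (1)(1/3) + (1/2)(2/3) = 2/3.

0.667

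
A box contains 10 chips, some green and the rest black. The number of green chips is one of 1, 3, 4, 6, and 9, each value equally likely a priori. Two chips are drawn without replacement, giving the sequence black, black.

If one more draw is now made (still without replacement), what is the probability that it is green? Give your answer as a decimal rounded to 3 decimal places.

For each hypothesis, P(data | H) works out to: P(data | r = 1) = (9/10)(8/9) = 4/5; P(data | r = 3) = (7/10)(6/9) = 7/15; P(data | r = 4) = (6/10)(5/9) = 1/3; P(data | r = 6) = (4/10)(3/9) = 2/15; P(data | r = 9) = (1/10)(0/9) = 0.
The prior-weighted likelihoods are 1/5 · 4/5 = 4/25, 1/5 · 7/15 = 7/75, 1/5 · 1/3 = 1/15, 1/5 · 2/15 = 2/75, 1/5 · 0 = 0; summing to 26/75.
The posterior is then P(r = 1 | data) = 6/13, P(r = 3 | data) = 7/26, P(r = 4 | data) = 5/26, P(r = 6 | data) = 1/13, P(r = 9 | data) = 0.
The predictive probability is P(green next | data) = (1/8)(6/13) + (3/8)(7/26) + (1/2)(5/26) + (3/4)(1/13) = 5/16.

0.313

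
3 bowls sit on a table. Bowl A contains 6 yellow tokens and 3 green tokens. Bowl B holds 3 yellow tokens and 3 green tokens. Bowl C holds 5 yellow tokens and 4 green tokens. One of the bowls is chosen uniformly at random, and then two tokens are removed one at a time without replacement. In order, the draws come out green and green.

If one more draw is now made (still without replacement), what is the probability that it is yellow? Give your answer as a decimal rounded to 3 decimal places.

0.757

Compute the likelihood of the observed sequence for each case: P(data | bowl A) = (3/9)(2/8) = 1/12; P(data | bowl B) = (3/6)(2/5) = 1/5; P(data | bowl C) = (4/9)(3/8) = 1/6.
The prior-weighted likelihoods are 1/3 · 1/12 = 1/36, 1/3 · 1/5 = 1/15, 1/3 · 1/6 = 1/18; with total 3/20.
Normalising, the posterior is P(bowl A | data) = 5/27, P(bowl B | data) = 4/9, P(bowl C | data) = 10/27.
So P(yellow next | data) = Σ P(yellow next | H) P(H | data) = (6/7)(5/27) + (3/4)(4/9) + (5/7)(10/27) = 143/189.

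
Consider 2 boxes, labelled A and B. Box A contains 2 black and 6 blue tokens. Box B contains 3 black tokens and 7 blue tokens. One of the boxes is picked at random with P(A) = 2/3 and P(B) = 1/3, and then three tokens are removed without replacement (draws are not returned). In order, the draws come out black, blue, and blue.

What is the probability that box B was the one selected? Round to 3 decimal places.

Compute the likelihood of the observed sequence for each case: P(data | box A) = (2/8)(6/7)(5/6) = 5/28; P(data | box B) = (3/10)(7/9)(6/8) = 7/40.
The prior-weighted likelihoods are 2/3 · 5/28 = 5/42, 1/3 · 7/40 = 7/120; with total 149/840.
Hence P(box B | data) = (7/120) / (149/840) = 49/149.

0.329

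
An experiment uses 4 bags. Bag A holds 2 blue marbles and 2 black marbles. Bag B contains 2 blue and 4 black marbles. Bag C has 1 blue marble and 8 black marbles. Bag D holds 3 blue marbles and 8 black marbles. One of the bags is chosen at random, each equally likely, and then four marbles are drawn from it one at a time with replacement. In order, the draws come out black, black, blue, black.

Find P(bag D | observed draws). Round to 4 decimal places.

0.3048

The likelihood of the observed sequence under each hypothesis: P(data | bag A) = (2/4)(2/4)(2/4)(2/4) = 0.0625; P(data | bag B) = (4/6)(4/6)(2/6)(4/6) = 0.098765; P(data | bag C) = (8/9)(8/9)(1/9)(8/9) = 0.078037; P(data | bag D) = (8/11)(8/11)(3/11)(8/11) = 0.10491.
Multiplying each by its prior: 1/4 · 0.0625 = 0.015625, 1/4 · 0.098765 = 0.024691, 1/4 · 0.078037 = 0.019509, 1/4 · 0.10491 = 0.026228; summing to 0.086053.
So P(bag D | data) = (0.026228) / (0.086053) = 0.30478.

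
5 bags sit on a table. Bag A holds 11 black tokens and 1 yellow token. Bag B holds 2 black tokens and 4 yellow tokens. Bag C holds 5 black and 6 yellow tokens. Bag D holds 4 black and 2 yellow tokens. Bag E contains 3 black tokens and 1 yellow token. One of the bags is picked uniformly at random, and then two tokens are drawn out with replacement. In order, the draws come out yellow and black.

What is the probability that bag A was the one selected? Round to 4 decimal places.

Under each hypothesis, the probability of the observed sequence is: P(data | bag A) = (1/12)(11/12) = 0.076389; P(data | bag B) = (4/6)(2/6) = 0.22222; P(data | bag C) = (6/11)(5/11) = 0.24793; P(data | bag D) = (2/6)(4/6) = 0.22222; P(data | bag E) = (1/4)(3/4) = 0.1875.
Multiplying each by its prior: 1/5 · 0.076389 = 0.015278, 1/5 · 0.22222 = 0.044444, 1/5 · 0.24793 = 0.049587, 1/5 · 0.22222 = 0.044444, 1/5 · 0.1875 = 0.0375; these sum to 0.19125.
Hence P(bag A | data) = (0.015278) / (0.19125) = 0.079882.

0.0799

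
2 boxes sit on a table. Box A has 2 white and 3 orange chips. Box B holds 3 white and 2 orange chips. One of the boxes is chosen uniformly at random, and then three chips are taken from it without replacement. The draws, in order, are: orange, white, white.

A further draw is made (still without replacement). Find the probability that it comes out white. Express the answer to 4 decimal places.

0.3333

The likelihood of the observed sequence under each hypothesis: P(data | box A) = (3/5)(2/4)(1/3) = 1/10; P(data | box B) = (2/5)(3/4)(2/3) = 1/5.
Weighting by the prior gives 1/2 · 1/10 = 1/20, 1/2 · 1/5 = 1/10; these sum to 3/20.
Normalising, the posterior is P(box A | data) = 1/3, P(box B | data) = 2/3.
Averaging over the posterior, P(white next | data) = (0)(1/3) + (1/2)(2/3) = 1/3.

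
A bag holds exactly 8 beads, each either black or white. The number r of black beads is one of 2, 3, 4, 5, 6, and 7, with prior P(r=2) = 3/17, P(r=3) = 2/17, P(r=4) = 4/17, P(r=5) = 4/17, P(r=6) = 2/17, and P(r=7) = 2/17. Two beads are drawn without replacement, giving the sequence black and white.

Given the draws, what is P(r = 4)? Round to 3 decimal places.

For each hypothesis, P(data | H) works out to: P(data | r = 2) = (2/8)(6/7) = 3/14; P(data | r = 3) = (3/8)(5/7) = 15/56; P(data | r = 4) = (4/8)(4/7) = 2/7; P(data | r = 5) = (5/8)(3/7) = 15/56; P(data | r = 6) = (6/8)(2/7) = 3/14; P(data | r = 7) = (7/8)(1/7) = 1/8.
Multiplying each by its prior: 3/17 · 3/14 = 9/238, 2/17 · 15/56 = 15/476, 4/17 · 2/7 = 8/119, 4/17 · 15/56 = 15/238, 2/17 · 3/14 = 3/119, 2/17 · 1/8 = 1/68; these sum to 57/238.
Hence P(r = 4 | data) = (8/119) / (57/238) = 16/57.

0.281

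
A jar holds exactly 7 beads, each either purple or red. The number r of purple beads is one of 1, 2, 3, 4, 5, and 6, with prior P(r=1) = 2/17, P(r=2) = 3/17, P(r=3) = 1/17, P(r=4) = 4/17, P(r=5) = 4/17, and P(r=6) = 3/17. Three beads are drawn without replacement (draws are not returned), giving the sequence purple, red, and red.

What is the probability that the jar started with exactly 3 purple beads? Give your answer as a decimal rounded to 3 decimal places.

For each hypothesis, P(data | H) works out to: P(data | r = 1) = (1/7)(6/6)(5/5) = 0.14286; P(data | r = 2) = (2/7)(5/6)(4/5) = 0.19048; P(data | r = 3) = (3/7)(4/6)(3/5) = 0.17143; P(data | r = 4) = (4/7)(3/6)(2/5) = 0.11429; P(data | r = 5) = (5/7)(2/6)(1/5) = 0.047619; P(data | r = 6) = (6/7)(1/6)(0/5) = 0.
The prior-weighted likelihoods are 2/17 · 0.14286 = 0.016807, 3/17 · 0.19048 = 0.033613, 1/17 · 0.17143 = 0.010084, 4/17 · 0.11429 = 0.026891, 4/17 · 0.047619 = 0.011204, 3/17 · 0 = 0; these sum to 0.098599.
By Bayes' rule, P(r = 3 | data) = (0.010084) / (0.098599) = 0.10227.

0.102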